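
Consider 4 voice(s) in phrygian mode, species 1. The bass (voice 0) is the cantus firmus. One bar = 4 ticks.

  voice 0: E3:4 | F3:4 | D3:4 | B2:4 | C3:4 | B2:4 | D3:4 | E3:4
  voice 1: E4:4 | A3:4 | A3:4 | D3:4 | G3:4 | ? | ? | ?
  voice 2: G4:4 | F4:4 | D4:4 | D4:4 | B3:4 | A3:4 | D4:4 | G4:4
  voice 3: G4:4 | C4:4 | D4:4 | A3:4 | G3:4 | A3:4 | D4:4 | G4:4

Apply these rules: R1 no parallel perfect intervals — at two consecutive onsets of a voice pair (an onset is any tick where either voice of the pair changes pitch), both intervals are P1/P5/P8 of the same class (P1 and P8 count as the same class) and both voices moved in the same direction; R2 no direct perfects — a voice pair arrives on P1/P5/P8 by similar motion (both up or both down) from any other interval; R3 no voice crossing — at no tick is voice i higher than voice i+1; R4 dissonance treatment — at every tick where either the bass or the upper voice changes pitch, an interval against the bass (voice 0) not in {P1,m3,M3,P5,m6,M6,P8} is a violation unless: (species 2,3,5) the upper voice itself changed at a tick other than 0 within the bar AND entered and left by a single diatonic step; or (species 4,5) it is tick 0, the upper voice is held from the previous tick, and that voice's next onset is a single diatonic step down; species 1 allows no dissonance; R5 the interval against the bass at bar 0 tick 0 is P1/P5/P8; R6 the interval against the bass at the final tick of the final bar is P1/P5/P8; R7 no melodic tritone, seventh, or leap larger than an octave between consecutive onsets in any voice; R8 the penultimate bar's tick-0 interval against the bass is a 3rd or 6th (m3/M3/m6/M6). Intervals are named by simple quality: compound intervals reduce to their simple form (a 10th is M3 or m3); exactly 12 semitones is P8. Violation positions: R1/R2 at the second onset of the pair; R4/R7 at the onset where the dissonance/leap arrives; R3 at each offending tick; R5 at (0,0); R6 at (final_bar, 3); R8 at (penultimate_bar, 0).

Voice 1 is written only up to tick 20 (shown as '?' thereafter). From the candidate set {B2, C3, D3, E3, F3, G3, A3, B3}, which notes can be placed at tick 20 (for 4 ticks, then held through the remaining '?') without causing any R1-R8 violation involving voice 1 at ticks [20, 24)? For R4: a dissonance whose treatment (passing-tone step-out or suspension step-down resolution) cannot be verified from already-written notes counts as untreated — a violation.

B2: violates R2
C3: violates R4
D3: violates R2
E3: violates R4
F3: violates R4
G3: legal
A3: violates R1,R4
B3: violates R3

{G3}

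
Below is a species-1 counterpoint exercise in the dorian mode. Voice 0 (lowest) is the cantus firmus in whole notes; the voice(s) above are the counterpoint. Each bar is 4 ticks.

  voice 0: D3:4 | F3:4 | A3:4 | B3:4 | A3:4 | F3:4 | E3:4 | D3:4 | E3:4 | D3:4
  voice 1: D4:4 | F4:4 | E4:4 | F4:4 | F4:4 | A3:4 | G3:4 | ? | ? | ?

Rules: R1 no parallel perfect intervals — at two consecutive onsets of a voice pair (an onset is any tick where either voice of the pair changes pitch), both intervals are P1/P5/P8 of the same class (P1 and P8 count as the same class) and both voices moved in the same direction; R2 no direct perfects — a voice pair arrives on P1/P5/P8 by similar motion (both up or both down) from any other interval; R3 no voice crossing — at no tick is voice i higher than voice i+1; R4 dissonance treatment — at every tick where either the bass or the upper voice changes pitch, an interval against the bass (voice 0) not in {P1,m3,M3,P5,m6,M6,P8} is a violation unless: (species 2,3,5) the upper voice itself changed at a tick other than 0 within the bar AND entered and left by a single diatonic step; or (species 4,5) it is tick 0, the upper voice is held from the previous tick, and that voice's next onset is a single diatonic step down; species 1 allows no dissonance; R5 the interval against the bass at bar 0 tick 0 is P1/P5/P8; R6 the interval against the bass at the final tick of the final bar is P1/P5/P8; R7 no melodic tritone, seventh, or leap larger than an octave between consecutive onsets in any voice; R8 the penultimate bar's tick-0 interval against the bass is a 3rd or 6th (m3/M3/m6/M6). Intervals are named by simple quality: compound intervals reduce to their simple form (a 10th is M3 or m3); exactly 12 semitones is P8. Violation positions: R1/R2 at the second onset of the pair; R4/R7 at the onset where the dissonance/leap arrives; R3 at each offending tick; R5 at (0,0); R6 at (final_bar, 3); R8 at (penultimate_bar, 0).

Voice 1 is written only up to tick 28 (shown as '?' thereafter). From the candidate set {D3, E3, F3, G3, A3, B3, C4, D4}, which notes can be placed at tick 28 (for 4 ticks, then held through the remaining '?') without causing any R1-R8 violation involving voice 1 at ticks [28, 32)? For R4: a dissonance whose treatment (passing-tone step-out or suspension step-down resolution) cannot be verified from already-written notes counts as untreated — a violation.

{A3, B3, D4, F3}

D3: violates R2
E3: violates R4
F3: legal
G3: violates R4
A3: legal
B3: legal
C4: violates R4
D4: legal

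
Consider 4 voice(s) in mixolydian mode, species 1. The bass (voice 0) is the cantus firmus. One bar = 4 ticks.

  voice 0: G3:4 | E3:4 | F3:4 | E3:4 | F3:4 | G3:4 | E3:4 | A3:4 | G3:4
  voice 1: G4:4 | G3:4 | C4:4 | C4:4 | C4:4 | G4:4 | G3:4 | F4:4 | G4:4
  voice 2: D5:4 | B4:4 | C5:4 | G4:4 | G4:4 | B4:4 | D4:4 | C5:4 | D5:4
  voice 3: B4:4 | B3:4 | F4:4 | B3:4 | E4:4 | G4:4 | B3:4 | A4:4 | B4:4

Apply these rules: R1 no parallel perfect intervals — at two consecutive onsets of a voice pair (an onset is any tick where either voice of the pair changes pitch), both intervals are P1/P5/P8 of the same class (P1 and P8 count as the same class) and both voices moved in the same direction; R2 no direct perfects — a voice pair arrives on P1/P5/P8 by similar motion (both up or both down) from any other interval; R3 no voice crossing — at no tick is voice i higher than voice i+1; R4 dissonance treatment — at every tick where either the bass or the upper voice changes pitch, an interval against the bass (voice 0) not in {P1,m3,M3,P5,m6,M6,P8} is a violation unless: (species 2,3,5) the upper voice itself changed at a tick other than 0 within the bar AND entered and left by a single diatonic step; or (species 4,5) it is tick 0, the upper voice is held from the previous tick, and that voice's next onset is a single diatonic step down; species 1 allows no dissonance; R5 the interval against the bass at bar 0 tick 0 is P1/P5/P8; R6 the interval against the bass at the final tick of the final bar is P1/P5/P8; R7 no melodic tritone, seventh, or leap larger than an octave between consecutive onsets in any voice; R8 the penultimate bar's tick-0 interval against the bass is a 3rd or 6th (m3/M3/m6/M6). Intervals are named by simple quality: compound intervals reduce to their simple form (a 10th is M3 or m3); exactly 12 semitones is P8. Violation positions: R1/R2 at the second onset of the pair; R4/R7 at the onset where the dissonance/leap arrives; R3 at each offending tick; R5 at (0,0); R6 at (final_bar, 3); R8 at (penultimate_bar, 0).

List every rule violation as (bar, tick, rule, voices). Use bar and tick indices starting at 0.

bar 0: v0=G3 v1=G4 v2=D5 v3=B4 downbeat M3
bar 1: v0=E3 v1=G3 v2=B4 v3=B3 downbeat P5
bar 2: v0=F3 v1=C4 v2=C5 v3=F4 downbeat P8
bar 3: v0=E3 v1=C4 v2=G4 v3=B3 downbeat P5
bar 4: v0=F3 v1=C4 v2=G4 v3=E4 downbeat M7
bar 5: v0=G3 v1=G4 v2=B4 v3=G4 downbeat P8
bar 6: v0=E3 v1=G3 v2=D4 v3=B3 downbeat P5
bar 7: v0=A3 v1=F4 v2=C5 v3=A4 downbeat P8
bar 8: v0=G3 v1=G4 v2=D5 v3=B4 downbeat M3
  -> R3 @ bar 0 tick 0 v(2, 3): D5 above B4
  -> R5 @ bar 0 tick 0 v(0, 3): opens on M3
  -> R3 @ bar 0 tick 1 v(2, 3): D5 above B4
  -> R3 @ bar 0 tick 2 v(2, 3): D5 above B4
  -> R3 @ bar 0 tick 3 v(2, 3): D5 above B4
  -> R1 @ bar 1 tick 0 v(0, 2): G3/D5 P5 -> E3/B4 P5 similar
  -> R2 @ bar 1 tick 0 v(0, 3): G3/B4 M3 -> E3/B3 P5 similar
  -> R2 @ bar 1 tick 0 v(2, 3): D5/B4 m3 -> B4/B3 P8 similar
  -> R3 @ bar 1 tick 0 v(2, 3): B4 above B3
  -> R3 @ bar 1 tick 1 v(2, 3): B4 above B3
  -> R3 @ bar 1 tick 2 v(2, 3): B4 above B3
  -> R3 @ bar 1 tick 3 v(2, 3): B4 above B3
  -> R1 @ bar 2 tick 0 v(0, 2): E3/B4 P5 -> F3/C5 P5 similar
  -> R2 @ bar 2 tick 0 v(0, 1): E3/G3 m3 -> F3/C4 P5 similar
  -> R2 @ bar 2 tick 0 v(0, 3): E3/B3 P5 -> F3/F4 P8 similar
  -> R2 @ bar 2 tick 0 v(1, 2): G3/B4 M3 -> C4/C5 P8 similar
  -> R2 @ bar 2 tick 0 v(2, 3): B4/B3 P8 -> C5/F4 P5 similar
  -> R3 @ bar 2 tick 0 v(2, 3): C5 above F4
  -> R7 @ bar 2 tick 0 v(3,): B3->F4 leap 6st
  -> R3 @ bar 2 tick 1 v(2, 3): C5 above F4
  -> R3 @ bar 2 tick 2 v(2, 3): C5 above F4
  -> R3 @ bar 2 tick 3 v(2, 3): C5 above F4
  -> R2 @ bar 3 tick 0 v(0, 3): F3/F4 P8 -> E3/B3 P5 similar
  -> R3 @ bar 3 tick 0 v(2, 3): G4 above B3
  -> R7 @ bar 3 tick 0 v(3,): F4->B3 leap 6st
  -> R3 @ bar 3 tick 1 v(2, 3): G4 above B3
  -> R3 @ bar 3 tick 2 v(2, 3): G4 above B3
  -> R3 @ bar 3 tick 3 v(2, 3): G4 above B3
  -> R3 @ bar 4 tick 0 v(2, 3): G4 above E4
  -> R4 @ bar 4 tick 0 v(0, 2): F3/G4 M2 untreated
  -> R4 @ bar 4 tick 0 v(0, 3): F3/E4 M7 untreated
  -> R3 @ bar 4 tick 1 v(2, 3): G4 above E4
  -> R3 @ bar 4 tick 2 v(2, 3): G4 above E4
  -> R3 @ bar 4 tick 3 v(2, 3): G4 above E4
  -> R2 @ bar 5 tick 0 v(0, 1): F3/C4 P5 -> G3/G4 P8 similar
  -> R2 @ bar 5 tick 0 v(0, 3): F3/E4 M7 -> G3/G4 P8 similar
  -> R2 @ bar 5 tick 0 v(1, 3): C4/E4 M3 -> G4/G4 P1 similar
  -> R3 @ bar 5 tick 0 v(2, 3): B4 above G4
  -> R3 @ bar 5 tick 1 v(2, 3): B4 above G4
  -> R3 @ bar 5 tick 2 v(2, 3): B4 above G4
  -> R3 @ bar 5 tick 3 v(2, 3): B4 above G4
  -> R2 @ bar 6 tick 0 v(0, 3): G3/G4 P8 -> E3/B3 P5 similar
  -> R2 @ bar 6 tick 0 v(1, 2): G4/B4 M3 -> G3/D4 P5 similar
  -> R3 @ bar 6 tick 0 v(2, 3): D4 above B3
  -> R4 @ bar 6 tick 0 v(0, 2): E3/D4 m7 untreated
  -> R3 @ bar 6 tick 1 v(2, 3): D4 above B3
  -> R3 @ bar 6 tick 2 v(2, 3): D4 above B3
  -> R3 @ bar 6 tick 3 v(2, 3): D4 above B3
  -> R1 @ bar 7 tick 0 v(1, 2): G3/D4 P5 -> F4/C5 P5 similar
  -> R2 @ bar 7 tick 0 v(0, 3): E3/B3 P5 -> A3/A4 P8 similar
  -> R3 @ bar 7 tick 0 v(2, 3): C5 above A4
  -> R7 @ bar 7 tick 0 v(1,): G3->F4 leap 10st
  -> R7 @ bar 7 tick 0 v(2,): D4->C5 leap 10st
  -> R7 @ bar 7 tick 0 v(3,): B3->A4 leap 10st
  -> R8 @ bar 7 tick 0 v(0, 3): penult P8 not 3rd/6th
  -> R3 @ bar 7 tick 1 v(2, 3): C5 above A4
  -> R3 @ bar 7 tick 2 v(2, 3): C5 above A4
  -> R3 @ bar 7 tick 3 v(2, 3): C5 above A4
  -> R1 @ bar 8 tick 0 v(1, 2): F4/C5 P5 -> G4/D5 P5 similar
  -> R3 @ bar 8 tick 0 v(2, 3): D5 above B4
  -> R3 @ bar 8 tick 1 v(2, 3): D5 above B4
  -> R3 @ bar 8 tick 2 v(2, 3): D5 above B4
  -> R3 @ bar 8 tick 3 v(2, 3): D5 above B4
  -> R6 @ bar 8 tick 3 v(0, 3): closes on M3

(0, 0, R3, (2, 3))
(0, 0, R5, (0, 3))
(0, 1, R3, (2, 3))
(0, 2, R3, (2, 3))
(0, 3, R3, (2, 3))
(1, 0, R1, (0, 2))
(1, 0, R2, (0, 3))
(1, 0, R2, (2, 3))
(1, 0, R3, (2, 3))
(1, 1, R3, (2, 3))
(1, 2, R3, (2, 3))
(1, 3, R3, (2, 3))
(2, 0, R1, (0, 2))
(2, 0, R2, (0, 1))
(2, 0, R2, (0, 3))
(2, 0, R2, (1, 2))
(2, 0, R2, (2, 3))
(2, 0, R3, (2, 3))
(2, 0, R7, (3,))
(2, 1, R3, (2, 3))
(2, 2, R3, (2, 3))
(2, 3, R3, (2, 3))
(3, 0, R2, (0, 3))
(3, 0, R3, (2, 3))
(3, 0, R7, (3,))
(3, 1, R3, (2, 3))
(3, 2, R3, (2, 3))
(3, 3, R3, (2, 3))
(4, 0, R3, (2, 3))
(4, 0, R4, (0, 2))
(4, 0, R4, (0, 3))
(4, 1, R3, (2, 3))
(4, 2, R3, (2, 3))
(4, 3, R3, (2, 3))
(5, 0, R2, (0, 1))
(5, 0, R2, (0, 3))
(5, 0, R2, (1, 3))
(5, 0, R3, (2, 3))
(5, 1, R3, (2, 3))
(5, 2, R3, (2, 3))
(5, 3, R3, (2, 3))
(6, 0, R2, (0, 3))
(6, 0, R2, (1, 2))
(6, 0, R3, (2, 3))
(6, 0, R4, (0, 2))
(6, 1, R3, (2, 3))
(6, 2, R3, (2, 3))
(6, 3, R3, (2, 3))
(7, 0, R1, (1, 2))
(7, 0, R2, (0, 3))
(7, 0, R3, (2, 3))
(7, 0, R7, (1,))
(7, 0, R7, (2,))
(7, 0, R7, (3,))
(7, 0, R8, (0, 3))
(7, 1, R3, (2, 3))
(7, 2, R3, (2, 3))
(7, 3, R3, (2, 3))
(8, 0, R1, (1, 2))
(8, 0, R3, (2, 3))
(8, 1, R3, (2, 3))
(8, 2, R3, (2, 3))
(8, 3, R3, (2, 3))
(8, 3, R6, (0, 3))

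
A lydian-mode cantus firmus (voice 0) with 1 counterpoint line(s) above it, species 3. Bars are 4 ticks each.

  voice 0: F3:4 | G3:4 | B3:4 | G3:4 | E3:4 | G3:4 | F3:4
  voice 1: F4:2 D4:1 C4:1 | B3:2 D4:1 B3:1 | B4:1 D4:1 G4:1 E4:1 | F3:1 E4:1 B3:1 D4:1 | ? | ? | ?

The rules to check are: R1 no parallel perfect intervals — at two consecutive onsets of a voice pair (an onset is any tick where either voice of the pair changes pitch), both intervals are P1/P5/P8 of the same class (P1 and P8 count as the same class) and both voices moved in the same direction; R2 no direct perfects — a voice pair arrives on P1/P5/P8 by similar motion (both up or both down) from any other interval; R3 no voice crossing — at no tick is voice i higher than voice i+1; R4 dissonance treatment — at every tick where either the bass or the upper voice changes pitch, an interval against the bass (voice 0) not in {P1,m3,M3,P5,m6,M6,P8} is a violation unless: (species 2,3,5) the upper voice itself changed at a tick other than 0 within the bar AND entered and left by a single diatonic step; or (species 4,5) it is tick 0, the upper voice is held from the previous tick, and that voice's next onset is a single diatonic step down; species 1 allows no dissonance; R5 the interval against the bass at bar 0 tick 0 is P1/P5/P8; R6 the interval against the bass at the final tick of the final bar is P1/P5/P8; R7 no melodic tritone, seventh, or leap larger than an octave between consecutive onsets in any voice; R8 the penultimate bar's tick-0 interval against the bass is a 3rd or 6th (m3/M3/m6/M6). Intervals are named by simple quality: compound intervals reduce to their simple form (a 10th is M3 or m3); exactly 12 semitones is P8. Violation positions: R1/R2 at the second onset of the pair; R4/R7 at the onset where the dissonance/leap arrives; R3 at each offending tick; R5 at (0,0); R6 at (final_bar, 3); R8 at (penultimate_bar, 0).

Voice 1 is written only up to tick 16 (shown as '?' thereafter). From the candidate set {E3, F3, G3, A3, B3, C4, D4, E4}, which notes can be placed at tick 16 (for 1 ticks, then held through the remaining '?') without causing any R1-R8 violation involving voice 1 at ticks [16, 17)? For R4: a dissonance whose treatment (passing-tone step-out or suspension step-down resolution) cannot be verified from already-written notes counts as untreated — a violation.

{C4, E4, G3}

E3: violates R2,R7
F3: violates R4
G3: legal
A3: violates R4
B3: violates R1
C4: legal
D4: violates R4
E4: legal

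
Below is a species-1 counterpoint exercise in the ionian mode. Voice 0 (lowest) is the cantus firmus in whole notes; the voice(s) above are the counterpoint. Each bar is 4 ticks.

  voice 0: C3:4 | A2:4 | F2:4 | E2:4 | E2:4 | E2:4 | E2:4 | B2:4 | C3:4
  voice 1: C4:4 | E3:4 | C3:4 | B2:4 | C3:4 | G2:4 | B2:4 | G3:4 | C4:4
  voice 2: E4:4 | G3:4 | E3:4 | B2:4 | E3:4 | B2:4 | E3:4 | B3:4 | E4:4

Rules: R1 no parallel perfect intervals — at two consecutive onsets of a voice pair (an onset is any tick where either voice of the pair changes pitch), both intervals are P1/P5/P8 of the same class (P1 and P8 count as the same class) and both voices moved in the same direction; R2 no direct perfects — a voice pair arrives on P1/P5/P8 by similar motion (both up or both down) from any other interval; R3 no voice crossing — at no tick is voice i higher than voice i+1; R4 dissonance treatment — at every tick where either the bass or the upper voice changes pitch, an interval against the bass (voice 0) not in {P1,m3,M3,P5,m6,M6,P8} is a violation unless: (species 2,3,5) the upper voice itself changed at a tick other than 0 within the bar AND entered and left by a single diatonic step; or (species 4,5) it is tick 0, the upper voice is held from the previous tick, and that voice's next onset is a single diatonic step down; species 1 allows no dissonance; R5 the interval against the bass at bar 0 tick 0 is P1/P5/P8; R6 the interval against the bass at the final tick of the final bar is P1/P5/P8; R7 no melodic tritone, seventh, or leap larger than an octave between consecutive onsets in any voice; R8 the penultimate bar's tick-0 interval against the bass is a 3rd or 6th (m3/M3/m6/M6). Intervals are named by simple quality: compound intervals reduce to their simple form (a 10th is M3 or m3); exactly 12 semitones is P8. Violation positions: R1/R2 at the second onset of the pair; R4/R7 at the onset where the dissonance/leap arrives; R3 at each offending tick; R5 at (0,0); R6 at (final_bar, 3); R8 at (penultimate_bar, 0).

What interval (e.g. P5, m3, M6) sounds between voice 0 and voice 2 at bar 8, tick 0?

M3

voice 0=C3 voice 2=E4 -> M3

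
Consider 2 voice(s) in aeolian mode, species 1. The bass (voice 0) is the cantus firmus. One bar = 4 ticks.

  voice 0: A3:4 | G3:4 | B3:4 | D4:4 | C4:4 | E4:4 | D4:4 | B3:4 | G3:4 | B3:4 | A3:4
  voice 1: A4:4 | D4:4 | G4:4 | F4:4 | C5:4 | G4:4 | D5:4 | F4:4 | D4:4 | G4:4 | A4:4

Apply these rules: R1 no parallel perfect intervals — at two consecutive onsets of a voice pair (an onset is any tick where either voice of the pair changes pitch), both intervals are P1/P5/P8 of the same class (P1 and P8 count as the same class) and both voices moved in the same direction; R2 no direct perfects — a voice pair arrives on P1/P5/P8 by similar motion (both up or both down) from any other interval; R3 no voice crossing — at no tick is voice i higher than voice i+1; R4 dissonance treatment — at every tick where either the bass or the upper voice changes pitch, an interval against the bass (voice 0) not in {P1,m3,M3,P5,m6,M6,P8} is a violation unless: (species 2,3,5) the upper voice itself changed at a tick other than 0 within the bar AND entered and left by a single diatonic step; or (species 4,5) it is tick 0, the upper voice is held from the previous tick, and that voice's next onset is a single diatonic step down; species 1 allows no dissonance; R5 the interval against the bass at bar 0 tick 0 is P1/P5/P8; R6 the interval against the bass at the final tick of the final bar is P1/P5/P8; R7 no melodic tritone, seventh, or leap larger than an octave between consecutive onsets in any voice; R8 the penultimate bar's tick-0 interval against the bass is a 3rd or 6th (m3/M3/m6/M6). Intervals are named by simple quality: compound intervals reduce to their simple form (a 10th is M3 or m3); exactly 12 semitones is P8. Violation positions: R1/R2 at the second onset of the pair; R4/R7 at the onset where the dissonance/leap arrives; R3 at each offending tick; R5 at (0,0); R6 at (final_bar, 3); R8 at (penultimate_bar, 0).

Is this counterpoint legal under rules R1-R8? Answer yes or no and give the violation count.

No (3 violations)

bar 0: v0=A3 v1=A4 (P8)
bar 1: v0=G3 v1=D4 (P5)
bar 2: v0=B3 v1=G4 (m6)
bar 3: v0=D4 v1=F4 (m3)
bar 4: v0=C4 v1=C5 (P8)
bar 5: v0=E4 v1=G4 (m3)
bar 6: v0=D4 v1=D5 (P8)
bar 7: v0=B3 v1=F4 (TT)
bar 8: v0=G3 v1=D4 (P5)
bar 9: v0=B3 v1=G4 (m6)
bar 10: v0=A3 v1=A4 (P8)
  R2 @ bar1.0: A3/A4 P8 -> G3/D4 P5 similar
  R4 @ bar7.0: B3/F4 TT untreated
  R2 @ bar8.0: B3/F4 TT -> G3/D4 P5 similar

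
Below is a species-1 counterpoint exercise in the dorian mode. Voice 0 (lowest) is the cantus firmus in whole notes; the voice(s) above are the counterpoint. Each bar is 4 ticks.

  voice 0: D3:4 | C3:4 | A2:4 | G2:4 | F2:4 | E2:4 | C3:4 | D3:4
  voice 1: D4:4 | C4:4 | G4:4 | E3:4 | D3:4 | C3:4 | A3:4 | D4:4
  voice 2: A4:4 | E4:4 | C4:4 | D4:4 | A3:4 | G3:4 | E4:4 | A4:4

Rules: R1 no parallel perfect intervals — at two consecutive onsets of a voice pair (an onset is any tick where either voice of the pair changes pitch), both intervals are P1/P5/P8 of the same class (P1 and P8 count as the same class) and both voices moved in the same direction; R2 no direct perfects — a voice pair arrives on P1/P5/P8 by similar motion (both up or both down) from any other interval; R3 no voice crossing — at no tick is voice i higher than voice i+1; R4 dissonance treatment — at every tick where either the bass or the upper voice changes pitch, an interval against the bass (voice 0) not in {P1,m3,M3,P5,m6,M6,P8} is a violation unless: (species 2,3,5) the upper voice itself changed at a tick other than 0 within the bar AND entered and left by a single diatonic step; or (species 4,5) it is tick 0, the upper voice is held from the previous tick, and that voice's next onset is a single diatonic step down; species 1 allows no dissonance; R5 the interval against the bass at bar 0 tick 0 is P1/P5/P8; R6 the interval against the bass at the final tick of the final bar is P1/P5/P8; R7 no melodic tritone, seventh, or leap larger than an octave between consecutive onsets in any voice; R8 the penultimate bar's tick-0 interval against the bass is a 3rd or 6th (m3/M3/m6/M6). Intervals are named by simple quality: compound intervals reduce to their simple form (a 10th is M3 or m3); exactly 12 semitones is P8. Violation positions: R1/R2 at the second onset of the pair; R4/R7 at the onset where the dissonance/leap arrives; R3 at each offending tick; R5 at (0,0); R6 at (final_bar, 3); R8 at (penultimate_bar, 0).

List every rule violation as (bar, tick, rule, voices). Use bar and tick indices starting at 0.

bar 0: v0=D3 v1=D4 v2=A4 downbeat P5
bar 1: v0=C3 v1=C4 v2=E4 downbeat M3
bar 2: v0=A2 v1=G4 v2=C4 downbeat m3
bar 3: v0=G2 v1=E3 v2=D4 downbeat P5
bar 4: v0=F2 v1=D3 v2=A3 downbeat M3
bar 5: v0=E2 v1=C3 v2=G3 downbeat m3
bar 6: v0=C3 v1=A3 v2=E4 downbeat M3
bar 7: v0=D3 v1=D4 v2=A4 downbeat P5
  -> R1 @ bar 1 tick 0 v(0, 1): D3/D4 P8 -> C3/C4 P8 similar
  -> R3 @ bar 2 tick 0 v(1, 2): G4 above C4
  -> R4 @ bar 2 tick 0 v(0, 1): A2/G4 m7 untreated
  -> R3 @ bar 2 tick 1 v(1, 2): G4 above C4
  -> R3 @ bar 2 tick 2 v(1, 2): G4 above C4
  -> R3 @ bar 2 tick 3 v(1, 2): G4 above C4
  -> R7 @ bar 3 tick 0 v(1,): G4->E3 leap 15st
  -> R2 @ bar 4 tick 0 v(1, 2): E3/D4 m7 -> D3/A3 P5 similar
  -> R1 @ bar 5 tick 0 v(1, 2): D3/A3 P5 -> C3/G3 P5 similar
  -> R1 @ bar 6 tick 0 v(1, 2): C3/G3 P5 -> A3/E4 P5 similar
  -> R1 @ bar 7 tick 0 v(1, 2): A3/E4 P5 -> D4/A4 P5 similar
  -> R2 @ bar 7 tick 0 v(0, 1): C3/A3 M6 -> D3/D4 P8 similar
  -> R2 @ bar 7 tick 0 v(0, 2): C3/E4 M3 -> D3/A4 P5 similar

(1, 0, R1, (0, 1))
(2, 0, R3, (1, 2))
(2, 0, R4, (0, 1))
(2, 1, R3, (1, 2))
(2, 2, R3, (1, 2))
(2, 3, R3, (1, 2))
(3, 0, R7, (1,))
(4, 0, R2, (1, 2))
(5, 0, R1, (1, 2))
(6, 0, R1, (1, 2))
(7, 0, R1, (1, 2))
(7, 0, R2, (0, 1))
(7, 0, R2, (0, 2))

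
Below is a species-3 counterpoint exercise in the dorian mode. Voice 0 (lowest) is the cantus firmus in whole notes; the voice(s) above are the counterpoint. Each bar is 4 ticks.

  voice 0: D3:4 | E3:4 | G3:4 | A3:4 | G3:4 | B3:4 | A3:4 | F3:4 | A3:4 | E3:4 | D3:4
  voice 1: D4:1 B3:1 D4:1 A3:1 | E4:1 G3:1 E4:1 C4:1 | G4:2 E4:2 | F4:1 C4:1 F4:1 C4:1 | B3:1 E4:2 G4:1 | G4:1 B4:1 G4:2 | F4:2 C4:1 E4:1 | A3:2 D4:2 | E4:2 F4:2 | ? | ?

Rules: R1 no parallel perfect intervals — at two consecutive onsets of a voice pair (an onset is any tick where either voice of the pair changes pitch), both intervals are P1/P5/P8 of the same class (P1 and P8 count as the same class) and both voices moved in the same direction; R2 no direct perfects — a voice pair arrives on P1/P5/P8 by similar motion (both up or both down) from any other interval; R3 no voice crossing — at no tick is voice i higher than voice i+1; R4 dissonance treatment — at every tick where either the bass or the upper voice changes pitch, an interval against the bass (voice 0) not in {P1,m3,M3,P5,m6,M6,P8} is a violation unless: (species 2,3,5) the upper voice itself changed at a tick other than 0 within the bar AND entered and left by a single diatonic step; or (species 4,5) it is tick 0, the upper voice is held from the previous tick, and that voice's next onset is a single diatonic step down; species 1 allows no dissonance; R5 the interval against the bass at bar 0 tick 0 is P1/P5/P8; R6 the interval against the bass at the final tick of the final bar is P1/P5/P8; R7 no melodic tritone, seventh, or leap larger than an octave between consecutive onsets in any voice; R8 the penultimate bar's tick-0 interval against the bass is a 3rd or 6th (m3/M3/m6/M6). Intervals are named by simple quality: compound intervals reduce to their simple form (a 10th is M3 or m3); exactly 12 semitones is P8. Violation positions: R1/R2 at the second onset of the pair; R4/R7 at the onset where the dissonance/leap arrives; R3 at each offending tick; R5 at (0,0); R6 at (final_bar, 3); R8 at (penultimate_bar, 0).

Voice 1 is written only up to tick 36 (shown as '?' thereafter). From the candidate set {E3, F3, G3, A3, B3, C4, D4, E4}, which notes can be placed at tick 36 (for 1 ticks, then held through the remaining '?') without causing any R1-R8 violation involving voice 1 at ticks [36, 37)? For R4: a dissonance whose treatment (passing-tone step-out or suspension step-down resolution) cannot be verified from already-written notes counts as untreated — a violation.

{C4}

E3: violates R2,R7,R8
F3: violates R4,R8
G3: violates R7
A3: violates R4,R8
B3: violates R2,R7,R8
C4: legal
D4: violates R4,R8
E4: violates R2,R8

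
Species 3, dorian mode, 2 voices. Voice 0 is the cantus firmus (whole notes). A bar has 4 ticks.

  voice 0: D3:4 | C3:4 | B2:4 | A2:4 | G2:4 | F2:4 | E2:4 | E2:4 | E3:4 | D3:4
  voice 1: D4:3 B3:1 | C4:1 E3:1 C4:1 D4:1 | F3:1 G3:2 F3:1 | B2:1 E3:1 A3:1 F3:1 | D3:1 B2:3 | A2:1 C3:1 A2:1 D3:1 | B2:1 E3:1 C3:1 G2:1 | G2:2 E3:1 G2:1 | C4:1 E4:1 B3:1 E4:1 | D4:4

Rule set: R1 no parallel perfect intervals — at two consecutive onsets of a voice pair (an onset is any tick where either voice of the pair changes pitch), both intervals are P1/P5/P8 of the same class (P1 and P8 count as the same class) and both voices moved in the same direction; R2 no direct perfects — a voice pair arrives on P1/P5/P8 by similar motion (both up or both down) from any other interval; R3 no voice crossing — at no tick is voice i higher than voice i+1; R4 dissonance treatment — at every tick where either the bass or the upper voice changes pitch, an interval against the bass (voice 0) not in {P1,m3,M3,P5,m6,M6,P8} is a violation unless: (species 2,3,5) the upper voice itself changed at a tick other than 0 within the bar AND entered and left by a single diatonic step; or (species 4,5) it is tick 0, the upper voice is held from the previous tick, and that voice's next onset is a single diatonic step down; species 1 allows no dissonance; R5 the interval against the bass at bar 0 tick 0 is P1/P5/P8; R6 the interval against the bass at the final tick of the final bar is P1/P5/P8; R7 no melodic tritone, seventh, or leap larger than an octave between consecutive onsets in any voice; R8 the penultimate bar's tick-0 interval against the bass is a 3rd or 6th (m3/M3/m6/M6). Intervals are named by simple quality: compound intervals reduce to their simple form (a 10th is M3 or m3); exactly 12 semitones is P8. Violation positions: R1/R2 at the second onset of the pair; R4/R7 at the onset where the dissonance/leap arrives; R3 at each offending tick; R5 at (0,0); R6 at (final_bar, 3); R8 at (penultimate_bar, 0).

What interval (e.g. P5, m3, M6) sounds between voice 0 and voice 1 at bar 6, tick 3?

voice 0=E2 voice 1=G2 -> m3

m3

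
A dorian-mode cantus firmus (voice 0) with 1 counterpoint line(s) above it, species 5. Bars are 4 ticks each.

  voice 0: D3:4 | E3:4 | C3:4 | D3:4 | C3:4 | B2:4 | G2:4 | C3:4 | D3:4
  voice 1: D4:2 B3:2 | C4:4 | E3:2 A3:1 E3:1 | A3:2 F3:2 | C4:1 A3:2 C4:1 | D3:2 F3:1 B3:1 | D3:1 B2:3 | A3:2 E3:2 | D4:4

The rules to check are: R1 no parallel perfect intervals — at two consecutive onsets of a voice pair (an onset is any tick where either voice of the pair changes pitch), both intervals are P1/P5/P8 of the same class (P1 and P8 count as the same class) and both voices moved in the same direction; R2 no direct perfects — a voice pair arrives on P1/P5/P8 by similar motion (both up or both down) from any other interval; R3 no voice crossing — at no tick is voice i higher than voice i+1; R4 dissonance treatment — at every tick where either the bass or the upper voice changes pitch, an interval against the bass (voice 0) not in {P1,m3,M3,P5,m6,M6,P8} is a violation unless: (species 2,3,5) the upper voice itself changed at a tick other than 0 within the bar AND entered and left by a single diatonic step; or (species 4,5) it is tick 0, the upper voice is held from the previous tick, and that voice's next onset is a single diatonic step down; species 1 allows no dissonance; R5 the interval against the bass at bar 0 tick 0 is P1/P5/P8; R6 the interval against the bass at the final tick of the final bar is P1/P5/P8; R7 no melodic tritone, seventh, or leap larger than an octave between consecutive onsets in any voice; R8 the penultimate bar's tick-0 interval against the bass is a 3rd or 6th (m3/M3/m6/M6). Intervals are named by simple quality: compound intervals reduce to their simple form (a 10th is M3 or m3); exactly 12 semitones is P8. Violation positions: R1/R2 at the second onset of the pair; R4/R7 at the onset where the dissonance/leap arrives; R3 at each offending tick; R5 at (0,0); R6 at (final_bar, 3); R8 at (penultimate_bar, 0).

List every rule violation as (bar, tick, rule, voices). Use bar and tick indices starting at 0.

bar 0: v0=D3 v1=D4 downbeat P8
bar 1: v0=E3 v1=C4 downbeat m6
bar 2: v0=C3 v1=E3 downbeat M3
bar 3: v0=D3 v1=A3 downbeat P5
bar 4: v0=C3 v1=C4 downbeat P8
bar 5: v0=B2 v1=D3 downbeat m3
bar 6: v0=G2 v1=D3 downbeat P5
bar 7: v0=C3 v1=A3 downbeat M6
bar 8: v0=D3 v1=D4 downbeat P8
  -> R2 @ bar 3 tick 0 v(0, 1): C3/E3 M3 -> D3/A3 P5 similar
  -> R7 @ bar 5 tick 0 v(1,): C4->D3 leap 10st
  -> R4 @ bar 5 tick 2 v(0, 1): B2/F3 TT untreated
  -> R7 @ bar 5 tick 3 v(1,): F3->B3 leap 6st
  -> R2 @ bar 6 tick 0 v(0, 1): B2/B3 P8 -> G2/D3 P5 similar
  -> R7 @ bar 7 tick 0 v(1,): B2->A3 leap 10st
  -> R2 @ bar 8 tick 0 v(0, 1): C3/E3 M3 -> D3/D4 P8 similar
  -> R7 @ bar 8 tick 0 v(1,): E3->D4 leap 10st

(3, 0, R2, (0, 1))
(5, 0, R7, (1,))
(5, 2, R4, (0, 1))
(5, 3, R7, (1,))
(6, 0, R2, (0, 1))
(7, 0, R7, (1,))
(8, 0, R2, (0, 1))
(8, 0, R7, (1,))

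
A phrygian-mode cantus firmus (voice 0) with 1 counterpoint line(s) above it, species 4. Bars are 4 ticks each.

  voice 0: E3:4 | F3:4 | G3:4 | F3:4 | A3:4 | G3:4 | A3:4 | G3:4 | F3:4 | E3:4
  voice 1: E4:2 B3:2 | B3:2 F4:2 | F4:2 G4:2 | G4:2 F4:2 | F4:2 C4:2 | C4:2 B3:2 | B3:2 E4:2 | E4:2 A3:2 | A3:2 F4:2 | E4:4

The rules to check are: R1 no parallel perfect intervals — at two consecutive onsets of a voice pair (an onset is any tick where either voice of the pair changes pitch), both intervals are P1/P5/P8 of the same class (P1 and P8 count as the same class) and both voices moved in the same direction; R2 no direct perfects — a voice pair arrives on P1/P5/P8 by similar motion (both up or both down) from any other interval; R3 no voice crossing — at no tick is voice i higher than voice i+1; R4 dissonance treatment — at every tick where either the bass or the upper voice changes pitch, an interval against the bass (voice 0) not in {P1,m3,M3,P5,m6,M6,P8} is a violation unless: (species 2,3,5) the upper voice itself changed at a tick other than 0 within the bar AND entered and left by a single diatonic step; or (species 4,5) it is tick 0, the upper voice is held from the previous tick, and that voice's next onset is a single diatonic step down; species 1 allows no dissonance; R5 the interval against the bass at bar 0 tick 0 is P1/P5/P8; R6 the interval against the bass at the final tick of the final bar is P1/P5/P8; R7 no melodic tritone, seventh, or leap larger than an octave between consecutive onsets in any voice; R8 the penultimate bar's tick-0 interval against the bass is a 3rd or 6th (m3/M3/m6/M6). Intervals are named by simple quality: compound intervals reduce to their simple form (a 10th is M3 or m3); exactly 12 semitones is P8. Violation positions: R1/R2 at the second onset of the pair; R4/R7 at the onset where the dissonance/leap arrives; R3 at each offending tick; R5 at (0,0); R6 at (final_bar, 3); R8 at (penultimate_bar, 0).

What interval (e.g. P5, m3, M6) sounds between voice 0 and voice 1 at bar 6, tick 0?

voice 0=A3 voice 1=B3 -> M2

M2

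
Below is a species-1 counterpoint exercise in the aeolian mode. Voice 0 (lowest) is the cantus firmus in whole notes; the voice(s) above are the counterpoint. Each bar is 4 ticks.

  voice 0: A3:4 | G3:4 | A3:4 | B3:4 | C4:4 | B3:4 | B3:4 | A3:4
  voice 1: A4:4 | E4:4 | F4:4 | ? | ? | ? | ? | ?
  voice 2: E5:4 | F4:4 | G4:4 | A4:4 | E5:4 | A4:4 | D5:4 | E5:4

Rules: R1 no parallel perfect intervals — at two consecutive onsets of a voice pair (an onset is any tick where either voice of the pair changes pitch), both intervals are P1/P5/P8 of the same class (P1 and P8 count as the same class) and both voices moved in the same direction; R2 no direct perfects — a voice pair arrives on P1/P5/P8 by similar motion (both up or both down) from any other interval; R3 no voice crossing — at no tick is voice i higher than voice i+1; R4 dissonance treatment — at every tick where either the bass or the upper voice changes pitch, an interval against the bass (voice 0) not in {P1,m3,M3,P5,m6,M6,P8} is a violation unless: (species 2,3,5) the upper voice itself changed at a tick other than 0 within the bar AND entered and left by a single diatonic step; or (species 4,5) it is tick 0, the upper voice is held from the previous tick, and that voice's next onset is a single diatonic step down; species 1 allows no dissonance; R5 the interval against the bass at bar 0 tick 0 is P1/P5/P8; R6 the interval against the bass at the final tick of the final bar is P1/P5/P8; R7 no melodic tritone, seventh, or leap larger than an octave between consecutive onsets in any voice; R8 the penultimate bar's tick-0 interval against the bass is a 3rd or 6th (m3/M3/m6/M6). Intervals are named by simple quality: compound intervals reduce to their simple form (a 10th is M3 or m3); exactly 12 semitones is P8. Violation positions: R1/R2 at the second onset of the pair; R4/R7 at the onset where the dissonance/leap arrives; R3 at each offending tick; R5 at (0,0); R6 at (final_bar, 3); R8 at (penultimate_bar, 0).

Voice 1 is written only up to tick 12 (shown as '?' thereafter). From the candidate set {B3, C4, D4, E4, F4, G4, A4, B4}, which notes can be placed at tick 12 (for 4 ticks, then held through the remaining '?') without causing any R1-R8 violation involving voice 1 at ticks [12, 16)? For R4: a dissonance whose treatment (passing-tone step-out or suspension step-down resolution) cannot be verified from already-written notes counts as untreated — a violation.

{D4, G4}

B3: violates R7
C4: violates R4
D4: legal
E4: violates R4
F4: violates R4
G4: legal
A4: violates R2,R4
B4: violates R2,R3,R7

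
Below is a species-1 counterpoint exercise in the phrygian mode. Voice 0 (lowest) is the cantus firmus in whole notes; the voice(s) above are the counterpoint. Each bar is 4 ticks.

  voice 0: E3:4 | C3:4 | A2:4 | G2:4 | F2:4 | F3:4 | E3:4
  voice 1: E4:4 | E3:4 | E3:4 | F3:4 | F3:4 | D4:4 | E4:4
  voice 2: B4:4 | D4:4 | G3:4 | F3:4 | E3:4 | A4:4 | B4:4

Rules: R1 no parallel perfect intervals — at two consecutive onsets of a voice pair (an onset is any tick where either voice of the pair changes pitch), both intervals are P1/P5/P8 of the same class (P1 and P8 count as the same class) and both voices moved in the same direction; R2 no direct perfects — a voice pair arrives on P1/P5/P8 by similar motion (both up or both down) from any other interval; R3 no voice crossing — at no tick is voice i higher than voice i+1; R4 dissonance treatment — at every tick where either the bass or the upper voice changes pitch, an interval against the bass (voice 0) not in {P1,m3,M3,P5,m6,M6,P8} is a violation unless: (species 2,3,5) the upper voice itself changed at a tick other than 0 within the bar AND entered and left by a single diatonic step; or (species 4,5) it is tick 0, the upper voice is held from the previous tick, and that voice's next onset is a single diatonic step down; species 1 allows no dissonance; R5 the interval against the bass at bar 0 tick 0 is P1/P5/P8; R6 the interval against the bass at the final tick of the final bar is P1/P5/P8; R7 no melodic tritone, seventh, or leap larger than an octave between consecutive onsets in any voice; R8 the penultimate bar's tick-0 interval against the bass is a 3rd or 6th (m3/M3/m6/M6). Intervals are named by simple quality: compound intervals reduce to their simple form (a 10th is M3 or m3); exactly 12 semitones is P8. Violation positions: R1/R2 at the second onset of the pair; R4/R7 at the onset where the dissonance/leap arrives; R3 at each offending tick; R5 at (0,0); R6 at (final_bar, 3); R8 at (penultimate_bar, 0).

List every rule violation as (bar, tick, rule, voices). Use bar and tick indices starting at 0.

(1, 0, R4, (0, 2))
(2, 0, R4, (0, 2))
(3, 0, R4, (0, 1))
(3, 0, R4, (0, 2))
(4, 0, R3, (1, 2))
(4, 0, R4, (0, 2))
(4, 1, R3, (1, 2))
(4, 2, R3, (1, 2))
(4, 3, R3, (1, 2))
(5, 0, R2, (1, 2))
(5, 0, R7, (2,))
(6, 0, R1, (1, 2))

bar 0: v0=E3 v1=E4 v2=B4 downbeat P5
bar 1: v0=C3 v1=E3 v2=D4 downbeat M2
bar 2: v0=A2 v1=E3 v2=G3 downbeat m7
bar 3: v0=G2 v1=F3 v2=F3 downbeat m7
bar 4: v0=F2 v1=F3 v2=E3 downbeat M7
bar 5: v0=F3 v1=D4 v2=A4 downbeat M3
bar 6: v0=E3 v1=E4 v2=B4 downbeat P5
  -> R4 @ bar 1 tick 0 v(0, 2): C3/D4 M2 untreated
  -> R4 @ bar 2 tick 0 v(0, 2): A2/G3 m7 untreated
  -> R4 @ bar 3 tick 0 v(0, 1): G2/F3 m7 untreated
  -> R4 @ bar 3 tick 0 v(0, 2): G2/F3 m7 untreated
  -> R3 @ bar 4 tick 0 v(1, 2): F3 above E3
  -> R4 @ bar 4 tick 0 v(0, 2): F2/E3 M7 untreated
  -> R3 @ bar 4 tick 1 v(1, 2): F3 above E3
  -> R3 @ bar 4 tick 2 v(1, 2): F3 above E3
  -> R3 @ bar 4 tick 3 v(1, 2): F3 above E3
  -> R2 @ bar 5 tick 0 v(1, 2): F3/E3 m2 -> D4/A4 P5 similar
  -> R7 @ bar 5 tick 0 v(2,): E3->A4 leap 17st
  -> R1 @ bar 6 tick 0 v(1, 2): D4/A4 P5 -> E4/B4 P5 similar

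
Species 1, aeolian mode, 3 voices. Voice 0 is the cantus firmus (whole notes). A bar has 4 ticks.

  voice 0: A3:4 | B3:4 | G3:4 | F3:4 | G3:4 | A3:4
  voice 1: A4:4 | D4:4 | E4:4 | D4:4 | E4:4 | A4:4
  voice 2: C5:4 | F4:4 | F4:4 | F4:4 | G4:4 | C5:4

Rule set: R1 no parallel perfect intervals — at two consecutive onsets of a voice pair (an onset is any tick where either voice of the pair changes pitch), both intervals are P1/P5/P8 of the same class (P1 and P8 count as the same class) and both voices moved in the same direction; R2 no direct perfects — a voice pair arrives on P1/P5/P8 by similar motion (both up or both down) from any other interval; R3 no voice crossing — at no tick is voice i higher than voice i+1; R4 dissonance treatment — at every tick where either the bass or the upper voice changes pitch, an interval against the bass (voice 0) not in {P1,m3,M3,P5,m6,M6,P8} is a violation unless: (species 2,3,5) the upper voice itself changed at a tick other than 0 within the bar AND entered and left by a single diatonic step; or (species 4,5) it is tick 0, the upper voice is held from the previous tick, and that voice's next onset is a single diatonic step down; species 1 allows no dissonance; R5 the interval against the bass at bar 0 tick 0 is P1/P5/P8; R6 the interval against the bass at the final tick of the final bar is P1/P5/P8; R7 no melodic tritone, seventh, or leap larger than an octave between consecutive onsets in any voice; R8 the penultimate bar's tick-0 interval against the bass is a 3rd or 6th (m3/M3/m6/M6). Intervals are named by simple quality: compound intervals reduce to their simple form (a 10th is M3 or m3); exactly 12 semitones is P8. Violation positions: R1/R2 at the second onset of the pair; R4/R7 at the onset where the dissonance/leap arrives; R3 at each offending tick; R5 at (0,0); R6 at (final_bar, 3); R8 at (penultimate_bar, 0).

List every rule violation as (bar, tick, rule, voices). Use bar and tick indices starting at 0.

(0, 0, R5, (0, 2))
(1, 0, R4, (0, 2))
(2, 0, R4, (0, 2))
(4, 0, R1, (0, 2))
(4, 0, R8, (0, 2))
(5, 0, R2, (0, 1))
(5, 3, R6, (0, 2))

bar 0: v0=A3 v1=A4 v2=C5 downbeat m3
bar 1: v0=B3 v1=D4 v2=F4 downbeat TT
bar 2: v0=G3 v1=E4 v2=F4 downbeat m7
bar 3: v0=F3 v1=D4 v2=F4 downbeat P8
bar 4: v0=G3 v1=E4 v2=G4 downbeat P8
bar 5: v0=A3 v1=A4 v2=C5 downbeat m3
  -> R5 @ bar 0 tick 0 v(0, 2): opens on m3
  -> R4 @ bar 1 tick 0 v(0, 2): B3/F4 TT untreated
  -> R4 @ bar 2 tick 0 v(0, 2): G3/F4 m7 untreated
  -> R1 @ bar 4 tick 0 v(0, 2): F3/F4 P8 -> G3/G4 P8 similar
  -> R8 @ bar 4 tick 0 v(0, 2): penult P8 not 3rd/6th
  -> R2 @ bar 5 tick 0 v(0, 1): G3/E4 M6 -> A3/A4 P8 similar
  -> R6 @ bar 5 tick 3 v(0, 2): closes on m3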